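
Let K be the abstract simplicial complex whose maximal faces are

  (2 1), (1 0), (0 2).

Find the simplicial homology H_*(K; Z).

H_0 ≅ Z,  H_1 ≅ Z.

Take the total order 0 < 1 < 2 on the vertex set. Then K (dimension 1) consists of the simplices:

  0-simplices (3): [0], [1], [2]
  1-simplices (3): [0,1], [0,2], [1,2]

giving chain groups C_0 ≅ Z^3, C_1 ≅ Z^3.

The boundary map ∂_1: C_1 → C_0 maps an edge to its endpoints' difference, ∂[p,q] = q − p.
This gives a 3×3 integer matrix of rank 2; reducing to Smith normal form yields diagonal entries (1,1).

From H_k ≅ ker(∂_k) / im(∂_{k+1}) we obtain:

  H_0: rank C_0 − rank ∂_1 = 3 − 2 = 1, and the invariant factors of ∂_1 are all 1, so H_0 ≅ Z.
  H_1: rank ker ∂_1 − rank ∂_2 = (3 − 2) − 0 = 1, and there is no ∂_2, so H_1 ≅ Z.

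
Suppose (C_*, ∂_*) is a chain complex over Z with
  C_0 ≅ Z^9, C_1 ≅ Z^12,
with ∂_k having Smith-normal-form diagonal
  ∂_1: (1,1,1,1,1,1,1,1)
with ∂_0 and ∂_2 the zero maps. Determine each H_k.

H_0: b_0 = 9 − 0 − 8 = 1; torsion from ∂_1 factors > 1: none. So H_0 ≅ Z.
H_1: b_1 = 12 − 8 − 0 = 4; torsion from ∂_2 factors > 1: none. So H_1 ≅ Z^4.

H_0 ≅ Z,  H_1 ≅ Z^4.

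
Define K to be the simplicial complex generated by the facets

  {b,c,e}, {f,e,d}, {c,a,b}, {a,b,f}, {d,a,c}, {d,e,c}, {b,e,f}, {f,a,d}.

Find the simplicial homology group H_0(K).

Fix the vertex order a < b < c < d < e < f and write every simplex with vertices in increasing order. Then dim K = 2 and the simplices of K are:

  0-simplices (6): a, b, c, d, e, f
  1-simplices (12): ab, ac, ad, af, bc, be, bf, cd, ce, de, df, ef
  2-simplices (8): abc, abf, acd, adf, bce, bef, cde, def

giving chain groups C_0 ≅ Z^6, C_1 ≅ Z^12, C_2 ≅ Z^8.

Boundary ∂_1: C_1 → C_0 is given by ∂[p,q] = [q] − [p].
As a 6×12 matrix over Z this has rank 5, with invariant factors (1,1,1,1,1).

Boundary ∂_2: C_2 → C_1 acts by ∂[p,q,r] = [q,r] − [p,r] + [p,q]. For instance
  ∂cde = de − ce + cd,
  ∂abc = bc − ac + ab.
As a 12×8 matrix over Z this has rank 7, with invariant factors (1,1,1,1,1,1,1).

From H_k ≅ ker(∂_k) / im(∂_{k+1}) we obtain:

  H_0: rank C_0 − rank ∂_1 = 6 − 5 = 1, and the invariant factors of ∂_1 are all 1, so H_0 ≅ Z.

(K is a triangulation of the 2-sphere S^2.)

H_0 ≅ Z.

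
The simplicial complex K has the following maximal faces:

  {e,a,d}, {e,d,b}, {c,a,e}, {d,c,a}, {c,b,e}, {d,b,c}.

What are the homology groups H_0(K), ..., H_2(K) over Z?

We work with the vertex ordering a < b < c < d < e. The simplices of K, each written with vertices in increasing order, are:

  0-simplices (5): a, b, c, d, e
  1-simplices (9): ac, ad, ae, bc, bd, be, cd, ce, de
  2-simplices (6): acd, ace, ade, bcd, bce, bde

giving chain groups C_0 ≅ Z^5, C_1 ≅ Z^9, C_2 ≅ Z^6.

∂_1: C_1 → C_0 maps an edge to its endpoints' difference, ∂[p,q] = q − p.
The resulting 5×9 matrix has rank 4, and its Smith normal form has invariant factors (1,1,1,1).

The boundary map ∂_2: C_2 → C_1 maps a triangle to the signed sum of its edges. For instance
  ∂bde = de − be + bd,
  ∂ade = de − ae + ad.
The 9×6 boundary matrix has rank 5 and Smith normal form diag(1,1,1,1,1).

From H_k ≅ ker(∂_k) / im(∂_{k+1}) we obtain:

  H_0: rank C_0 − rank ∂_1 = 5 − 4 = 1, and the invariant factors of ∂_1 are all 1, so H_0 = Z.
  H_1: rank ker ∂_1 − rank ∂_2 = (9 − 4) − 5 = 0, and the invariant factors of ∂_2 are all 1, so H_1 = 0.
  H_2: rank ker ∂_2 − rank ∂_3 = (6 − 5) − 0 = 1, and there is no ∂_3, so H_2 = Z.

As a check, the Euler characteristic is 5 − 9 + 6 = 2, which agrees with 1 − 0 + 1 = 2.
(K is a triangulation of the 2-sphere S^2.)

H_0 = Z,  H_1 = 0,  H_2 = Z.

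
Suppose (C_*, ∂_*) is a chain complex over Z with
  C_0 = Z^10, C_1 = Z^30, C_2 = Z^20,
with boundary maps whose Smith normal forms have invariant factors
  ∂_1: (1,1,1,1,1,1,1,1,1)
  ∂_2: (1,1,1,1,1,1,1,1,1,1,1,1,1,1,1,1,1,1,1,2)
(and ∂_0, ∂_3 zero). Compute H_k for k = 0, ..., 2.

H_0: b_0 = 10 − 0 − 9 = 1; torsion from ∂_1 factors > 1: none. So H_0 = Z.
H_1: b_1 = 30 − 9 − 20 = 1; torsion from ∂_2 factors > 1: [2]. So H_1 = Z ⊕ Z/2Z.
H_2: b_2 = 20 − 20 − 0 = 0; torsion from ∂_3 factors > 1: none. So H_2 = 0.

H_0 = Z,  H_1 = Z ⊕ Z/2Z,  H_2 = 0.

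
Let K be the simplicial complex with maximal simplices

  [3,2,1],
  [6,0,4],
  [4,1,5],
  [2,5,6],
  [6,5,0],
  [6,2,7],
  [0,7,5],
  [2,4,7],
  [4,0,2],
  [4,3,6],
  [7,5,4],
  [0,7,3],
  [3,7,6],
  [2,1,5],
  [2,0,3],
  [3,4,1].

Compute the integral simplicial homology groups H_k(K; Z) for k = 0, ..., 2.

Take the total order 0 < 1 < 2 < 3 < 4 < 5 < 6 < 7 on the vertex set. Then K (dimension 2) consists of the simplices:

  0-simplices (8): [0], [1], [2], [3], [4], [5], [6], [7]
  1-simplices (24): (24 of them)
  2-simplices (16): [0,2,3], [0,2,4], [0,3,7], [0,4,6], [0,5,6], [0,5,7], [1,2,3], [1,2,5], [1,3,4], [1,4,5], [2,4,7], [2,5,6], [2,6,7], [3,4,6], [3,6,7], [4,5,7]

giving chain groups C_0 ≅ Z^8, C_1 ≅ Z^24, C_2 ≅ Z^16.

Boundary ∂_1: C_1 → C_0 maps an edge to its endpoints' difference, ∂[p,q] = q − p. For instance
  ∂[4,5] = [5] − [4].
The 8×24 boundary matrix has rank 7 and Smith normal form diag(1,1,1,1,1,1,1).

The boundary map ∂_2: C_2 → C_1 maps a triangle to the signed sum of its edges. For instance
  ∂[0,3,7] = [3,7] − [0,7] + [0,3],
  ∂[4,5,7] = [5,7] − [4,7] + [4,5].
This gives a 24×16 integer matrix of rank 15; reducing to Smith normal form yields diagonal entries (1,1,1,1,1,1,1,1,1,1,1,1,1,1,1).

From H_k ≅ ker(∂_k) / im(∂_{k+1}) we obtain:

  H_0: rank C_0 − rank ∂_1 = 8 − 7 = 1, and the invariant factors of ∂_1 are all 1, so H_0 ≅ Z.
  H_1: rank ker ∂_1 − rank ∂_2 = (24 − 7) − 15 = 2, and the invariant factors of ∂_2 are all 1, so H_1 ≅ Z^2.
  H_2: rank ker ∂_2 − rank ∂_3 = (16 − 15) − 0 = 1, and there is no ∂_3, so H_2 ≅ Z.

H_0 ≅ Z,  H_1 ≅ Z^2,  H_2 ≅ Z.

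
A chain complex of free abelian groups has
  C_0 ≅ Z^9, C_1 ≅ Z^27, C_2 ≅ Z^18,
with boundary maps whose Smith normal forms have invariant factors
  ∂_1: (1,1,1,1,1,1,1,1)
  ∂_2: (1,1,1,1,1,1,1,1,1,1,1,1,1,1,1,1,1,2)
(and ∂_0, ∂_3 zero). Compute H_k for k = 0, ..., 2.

H_0 = Z,  H_1 = Z × Z/2,  H_2 = 0.

H_0: b_0 = 9 − 0 − 8 = 1; torsion from ∂_1 factors > 1: none. So H_0 = Z.
H_1: b_1 = 27 − 8 − 18 = 1; torsion from ∂_2 factors > 1: [2]. So H_1 = Z × Z/2.
H_2: b_2 = 18 − 18 − 0 = 0; torsion from ∂_3 factors > 1: none. So H_2 = 0.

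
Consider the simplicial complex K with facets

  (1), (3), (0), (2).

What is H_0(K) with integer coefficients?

We work with the vertex ordering 0 < 1 < 2 < 3. The simplices of K, each written with vertices in increasing order, are:

  0-simplices (4): [0], [1], [2], [3]

Hence C_0 ≅ Z^4.

Computing H_k = (kernel of ∂_k) / (image of ∂_{k+1}):

  H_0: rank C_0 − rank ∂_1 = 4 − 0 = 4, and there is no ∂_1, so H_0 = Z^4.

(K is a triangulation of a set of 4 points.)

H_0 = Z^4.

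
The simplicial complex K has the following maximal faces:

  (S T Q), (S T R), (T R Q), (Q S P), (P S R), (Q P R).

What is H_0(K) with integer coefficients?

H_0 = Z.

Take the total order P < Q < R < S < T on the vertex set. Then K (dimension 2) consists of the simplices:

  0-simplices (5): P, Q, R, S, T
  1-simplices (9): PQ, PR, PS, QR, QS, QT, RS, RT, ST
  2-simplices (6): PQR, PQS, PRS, QRT, QST, RST

so the chain groups are C_0 ≅ Z^5, C_1 ≅ Z^9, C_2 ≅ Z^6.

The boundary map ∂_1: C_1 → C_0 sends each edge [p,q] (with p < q) to q − p. For instance
  ∂ST = T − S.
This gives a 5×9 integer matrix of rank 4; reducing to Smith normal form yields diagonal entries (1,1,1,1).

Boundary ∂_2: C_2 → C_1 maps a triangle to the signed sum of its edges. For instance
  ∂RST = ST − RT + RS,
  ∂PRS = RS − PS + PR.
The resulting 9×6 matrix has rank 5, and its Smith normal form has invariant factors (1,1,1,1,1).

Now H_k = ker ∂_k / im ∂_{k+1}, so:

  H_0: rank C_0 − rank ∂_1 = 5 − 4 = 1, and the invariant factors of ∂_1 are all 1, so H_0 = Z.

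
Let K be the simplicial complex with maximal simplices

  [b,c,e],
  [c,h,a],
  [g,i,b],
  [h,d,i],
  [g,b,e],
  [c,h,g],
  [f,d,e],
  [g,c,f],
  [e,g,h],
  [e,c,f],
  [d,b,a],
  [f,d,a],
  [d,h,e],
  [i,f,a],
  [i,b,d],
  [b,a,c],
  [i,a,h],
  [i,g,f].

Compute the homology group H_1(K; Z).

Order the vertices as a < b < c < d < e < f < g < h < i. Listing each simplex with vertices in this order, K has dimension 2 with simplices:

  0-simplices (9): a, b, c, d, e, f, g, h, i
  1-simplices (27): ab, ac, ad, af, ah, ai, bc, bd, be, bg, bi, ce, cf, cg, ch, de, df, dh, di, ef, eg, eh, fg, fi, gh, gi, hi
  2-simplices (18): abc, abd, ach, adf, afi, ahi, bce, bdi, beg, bgi, cef, cfg, cgh, def, deh, dhi, egh, fgi

Hence C_0 ≅ Z^9, C_1 ≅ Z^27, C_2 ≅ Z^18.

∂_1: C_1 → C_0 maps an edge to its endpoints' difference, ∂[p,q] = q − p. For instance
  ∂ac = c − a.
The 9×27 boundary matrix has rank 8 and Smith normal form diag(1,1,1,1,1,1,1,1).

Boundary ∂_2: C_2 → C_1 acts by ∂[p,q,r] = [q,r] − [p,r] + [p,q]. For instance
  ∂beg = eg − bg + be,
  ∂adf = df − af + ad.
The 27×18 boundary matrix has rank 18 and Smith normal form diag(1,1,1,1,1,1,1,1,1,1,1,1,1,1,1,1,1,2).

From H_k ≅ ker(∂_k) / im(∂_{k+1}) we obtain:

  H_1: rank ker ∂_1 − rank ∂_2 = (27 − 8) − 18 = 1, and ∂_2 has invariant factor 2 > 1, so H_1 ≅ Z ⊕ Z/2Z.

H_1 ≅ Z ⊕ Z/2Z.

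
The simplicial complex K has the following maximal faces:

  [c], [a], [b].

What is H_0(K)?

We work with the vertex ordering a < b < c. The simplices of K, each written with vertices in increasing order, are:

  0-simplices (3): a, b, c

giving chain groups C_0 ≅ Z^3.

Computing H_k = (kernel of ∂_k) / (image of ∂_{k+1}):

  H_0: rank C_0 − rank ∂_1 = 3 − 0 = 3, and there is no ∂_1, so H_0 = Z^3.

H_0 = Z^3.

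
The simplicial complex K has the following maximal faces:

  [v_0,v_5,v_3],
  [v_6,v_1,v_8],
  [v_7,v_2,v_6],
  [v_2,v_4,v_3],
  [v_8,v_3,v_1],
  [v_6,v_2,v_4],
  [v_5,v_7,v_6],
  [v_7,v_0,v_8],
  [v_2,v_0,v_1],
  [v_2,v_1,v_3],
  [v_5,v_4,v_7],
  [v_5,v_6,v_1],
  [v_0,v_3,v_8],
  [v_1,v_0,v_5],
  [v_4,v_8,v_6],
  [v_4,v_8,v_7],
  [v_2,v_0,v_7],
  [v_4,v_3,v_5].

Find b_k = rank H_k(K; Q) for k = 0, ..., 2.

b_0 = 1, b_1 = 1, b_2 = 0.

K has 9 vertices, 27 edges, 18 triangles.
rank ∂_0 = 0, rank ∂_1 = 8 ⇒ b_0 = 9 − 0 − 8 = 1; all invariant factors of ∂_1 are 1 so no torsion. So H_0 = Z.
rank ∂_1 = 8, rank ∂_2 = 18 ⇒ b_1 = 27 − 8 − 18 = 1; ∂_2 has invariant factor(s) [2] giving torsion. So H_1 = Z ⊕ Z/2.
rank ∂_2 = 18, rank ∂_3 = 0 ⇒ b_2 = 18 − 18 − 0 = 0. So H_2 = 0.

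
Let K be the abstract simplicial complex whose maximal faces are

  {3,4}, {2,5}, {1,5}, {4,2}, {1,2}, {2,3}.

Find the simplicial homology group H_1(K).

K has 5 vertices, 6 edges.
rank ∂_1 = 4, rank ∂_2 = 0 ⇒ b_1 = 6 − 4 − 0 = 2. So H_1 = Z^2.

H_1 = Z^2.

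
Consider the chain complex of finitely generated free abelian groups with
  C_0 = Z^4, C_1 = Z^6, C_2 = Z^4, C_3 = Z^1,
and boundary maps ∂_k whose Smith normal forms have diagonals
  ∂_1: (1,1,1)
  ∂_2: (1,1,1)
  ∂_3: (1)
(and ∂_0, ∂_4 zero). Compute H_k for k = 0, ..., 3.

H_0: b_0 = 4 − 0 − 3 = 1; torsion from ∂_1 factors > 1: none. So H_0 ≅ Z.
H_1: b_1 = 6 − 3 − 3 = 0; torsion from ∂_2 factors > 1: none. So H_1 ≅ 0.
H_2: b_2 = 4 − 3 − 1 = 0; torsion from ∂_3 factors > 1: none. So H_2 ≅ 0.
H_3: b_3 = 1 − 1 − 0 = 0; torsion from ∂_4 factors > 1: none. So H_3 ≅ 0.

H_0 ≅ Z,  H_1 = 0,  H_2 = 0,  H_3 = 0.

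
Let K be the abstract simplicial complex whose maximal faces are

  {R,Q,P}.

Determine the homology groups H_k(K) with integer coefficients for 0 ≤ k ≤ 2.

Take the total order P < Q < R on the vertex set. Then K (dimension 2) consists of the simplices:

  0-simplices (3): P, Q, R
  1-simplices (3): PQ, PR, QR
  2-simplices (1): PQR

giving chain groups C_0 ≅ Z^3, C_1 ≅ Z^3, C_2 ≅ Z^1.

The boundary map ∂_1: C_1 → C_0 maps an edge to its endpoints' difference, ∂[p,q] = q − p.
This gives a 3×3 integer matrix of rank 2; reducing to Smith normal form yields diagonal entries (1,1).

∂_2: C_2 → C_1 maps a triangle to the signed sum of its edges. For instance
  ∂PQR = QR − PR + PQ.
As a 3×1 matrix over Z this has rank 1, with invariant factors (1).

From H_k ≅ ker(∂_k) / im(∂_{k+1}) we obtain:

  H_0: rank C_0 − rank ∂_1 = 3 − 2 = 1, and the invariant factors of ∂_1 are all 1, so H_0 = Z.
  H_1: rank ker ∂_1 − rank ∂_2 = (3 − 2) − 1 = 0, and the invariant factors of ∂_2 are all 1, so H_1 = 0.
  H_2: rank ker ∂_2 − rank ∂_3 = (1 − 1) − 0 = 0, and there is no ∂_3, so H_2 = 0.

H_0 ≅ Z,  H_1 = 0,  H_2 = 0.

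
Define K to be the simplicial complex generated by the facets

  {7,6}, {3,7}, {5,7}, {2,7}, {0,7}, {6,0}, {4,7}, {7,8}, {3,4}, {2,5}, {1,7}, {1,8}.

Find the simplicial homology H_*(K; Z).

H_0 ≅ Z,  H_1 ≅ Z^4.

Fix the vertex order 0 < 1 < 2 < 3 < 4 < 5 < 6 < 7 < 8 and write every simplex with vertices in increasing order. Then dim K = 1 and the simplices of K are:

  0-simplices (9): [0], [1], [2], [3], [4], [5], [6], [7], [8]
  1-simplices (12): [0,6], [0,7], [1,7], [1,8], [2,5], [2,7], [3,4], [3,7], [4,7], [5,7], [6,7], [7,8]

giving chain groups C_0 ≅ Z^9, C_1 ≅ Z^12.

Boundary ∂_1: C_1 → C_0 is given by ∂[p,q] = [q] − [p]. For instance
  ∂[2,7] = [7] − [2].
The 9×12 boundary matrix has rank 8 and Smith normal form diag(1,1,1,1,1,1,1,1).

Reading off H_k = ker ∂_k / im ∂_{k+1}:

  H_0: rank C_0 − rank ∂_1 = 9 − 8 = 1, and the invariant factors of ∂_1 are all 1, so H_0 ≅ Z.
  H_1: rank ker ∂_1 − rank ∂_2 = (12 − 8) − 0 = 4, and there is no ∂_2, so H_1 ≅ Z^4.

(K is a triangulation of a wedge of 4 circles.)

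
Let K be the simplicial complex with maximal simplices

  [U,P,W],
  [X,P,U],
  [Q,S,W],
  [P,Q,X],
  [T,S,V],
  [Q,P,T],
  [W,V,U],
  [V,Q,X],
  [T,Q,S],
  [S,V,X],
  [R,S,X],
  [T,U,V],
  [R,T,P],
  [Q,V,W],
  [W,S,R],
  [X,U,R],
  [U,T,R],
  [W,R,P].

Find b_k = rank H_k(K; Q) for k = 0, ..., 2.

We work with the vertex ordering P < Q < R < S < T < U < V < W < X. The simplices of K, each written with vertices in increasing order, are:

  0-simplices (9): P, Q, R, S, T, U, V, W, X
  1-simplices (27): PQ, PR, PT, PU, PW, PX, QS, QT, QV, QW, QX, RS, RT, RU, RW, RX, ST, SV, SW, SX, TU, TV, UV, UW, UX, VW, VX
  2-simplices (18): PQT, PQX, PRT, PRW, PUW, PUX, QST, QSW, QVW, QVX, RSW, RSX, RTU, RUX, STV, SVX, TUV, UVW

Hence C_0 ≅ Z^9, C_1 ≅ Z^27, C_2 ≅ Z^18.

∂_1: C_1 → C_0 is given by ∂[p,q] = [q] − [p].
As a 9×27 matrix over Z this has rank 8, with invariant factors (1,1,1,1,1,1,1,1).

The boundary map ∂_2: C_2 → C_1 maps a triangle to the signed sum of its edges. For instance
  ∂RSW = SW − RW + RS,
  ∂UVW = VW − UW + UV.
The resulting 27×18 matrix has rank 18, and its Smith normal form has invariant factors (1,1,1,1,1,1,1,1,1,1,1,1,1,1,1,1,1,2).

From H_k ≅ ker(∂_k) / im(∂_{k+1}) we obtain:

  H_0: rank C_0 − rank ∂_1 = 9 − 8 = 1, and the invariant factors of ∂_1 are all 1, so H_0 = Z.
  H_1: rank ker ∂_1 − rank ∂_2 = (27 − 8) − 18 = 1, and ∂_2 has invariant factor 2 > 1, so H_1 = Z ⊕ Z/2Z.
  H_2: rank ker ∂_2 − rank ∂_3 = (18 − 18) − 0 = 0, and there is no ∂_3, so H_2 = 0.

As a check, the Euler characteristic is 9 − 27 + 18 = 0, which agrees with 1 − 1 + 0 = 0.

Hence the Betti numbers are b_0 = 1, b_1 = 1, b_2 = 0.

b_0 = 1, b_1 = 1, b_2 = 0.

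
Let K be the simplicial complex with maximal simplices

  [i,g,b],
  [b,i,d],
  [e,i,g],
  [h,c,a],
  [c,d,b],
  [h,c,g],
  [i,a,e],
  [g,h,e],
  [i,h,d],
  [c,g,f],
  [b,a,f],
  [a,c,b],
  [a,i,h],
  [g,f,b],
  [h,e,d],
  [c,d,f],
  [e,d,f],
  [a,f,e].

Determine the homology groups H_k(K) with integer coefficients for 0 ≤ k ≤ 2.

K has 9 vertices, 27 edges, 18 triangles.
rank ∂_0 = 0, rank ∂_1 = 8 ⇒ b_0 = 9 − 0 − 8 = 1; all invariant factors of ∂_1 are 1 so no torsion. So H_0 ≅ Z.
rank ∂_1 = 8, rank ∂_2 = 18 ⇒ b_1 = 27 − 8 − 18 = 1; ∂_2 has invariant factor(s) [2] giving torsion. So H_1 ≅ Z ⊕ Z_2.
rank ∂_2 = 18, rank ∂_3 = 0 ⇒ b_2 = 18 − 18 − 0 = 0. So H_2 ≅ 0.

H_0 = Z,  H_1 = Z ⊕ Z_2,  H_2 = 0.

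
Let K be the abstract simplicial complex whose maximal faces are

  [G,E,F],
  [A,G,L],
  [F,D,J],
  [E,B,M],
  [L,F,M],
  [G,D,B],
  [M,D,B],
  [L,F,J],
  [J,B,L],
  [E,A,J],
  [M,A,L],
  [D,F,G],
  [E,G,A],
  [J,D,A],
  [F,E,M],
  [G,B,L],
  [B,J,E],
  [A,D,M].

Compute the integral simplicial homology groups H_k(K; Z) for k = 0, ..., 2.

Fix the vertex order A < B < D < E < F < G < J < L < M and write every simplex with vertices in increasing order. Then dim K = 2 and the simplices of K are:

  0-simplices (9): A, B, D, E, F, G, J, L, M
  1-simplices (27): AD, AE, AG, AJ, AL, AM, BD, BE, BG, BJ, BL, BM, DF, DG, DJ, DM, EF, EG, EJ, EM, FG, FJ, FL, FM, GL, JL, LM
  2-simplices (18): ADJ, ADM, AEG, AEJ, AGL, ALM, BDG, BDM, BEJ, BEM, BGL, BJL, DFG, DFJ, EFG, EFM, FJL, FLM

so the chain groups are C_0 ≅ Z^9, C_1 ≅ Z^27, C_2 ≅ Z^18.

Boundary ∂_1: C_1 → C_0 is given by ∂[p,q] = [q] − [p]. For instance
  ∂BJ = J − B.
As a 9×27 matrix over Z this has rank 8, with invariant factors (1,1,1,1,1,1,1,1).

The boundary map ∂_2: C_2 → C_1 sends each 2-simplex [p,q,r] to [q,r] − [p,r] + [p,q]. For instance
  ∂BEJ = EJ − BJ + BE,
  ∂EFG = FG − EG + EF.
This gives a 27×18 integer matrix of rank 17; reducing to Smith normal form yields diagonal entries (1,1,1,1,1,1,1,1,1,1,1,1,1,1,1,1,1).

Computing H_k = (kernel of ∂_k) / (image of ∂_{k+1}):

  H_0: rank C_0 − rank ∂_1 = 9 − 8 = 1, and the invariant factors of ∂_1 are all 1, so H_0 = Z.
  H_1: rank ker ∂_1 − rank ∂_2 = (27 − 8) − 17 = 2, and the invariant factors of ∂_2 are all 1, so H_1 = Z^2.
  H_2: rank ker ∂_2 − rank ∂_3 = (18 − 17) − 0 = 1, and there is no ∂_3, so H_2 = Z.

As a check, the Euler characteristic is 9 − 27 + 18 = 0, which agrees with 1 − 2 + 1 = 0.

H_0 = Z,  H_1 = Z^2,  H_2 = Z.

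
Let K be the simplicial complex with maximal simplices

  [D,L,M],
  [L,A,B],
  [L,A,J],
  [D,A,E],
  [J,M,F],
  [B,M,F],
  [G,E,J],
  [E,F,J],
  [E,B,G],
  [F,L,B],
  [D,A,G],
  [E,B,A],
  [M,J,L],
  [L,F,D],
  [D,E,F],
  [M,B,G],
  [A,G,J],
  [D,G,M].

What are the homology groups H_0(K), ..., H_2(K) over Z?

H_0 ≅ Z,  H_1 ≅ Z ⊕ Z/2,  H_2 = 0.

Take the total order A < B < D < E < F < G < J < L < M on the vertex set. Then K (dimension 2) consists of the simplices:

  0-simplices (9): A, B, D, E, F, G, J, L, M
  1-simplices (27): AB, AD, AE, AG, AJ, AL, BE, BF, BG, BL, BM, DE, DF, DG, DL, DM, EF, EG, EJ, FJ, FL, FM, GJ, GM, JL, JM, LM
  2-simplices (18): ABE, ABL, ADE, ADG, AGJ, AJL, BEG, BFL, BFM, BGM, DEF, DFL, DGM, DLM, EFJ, EGJ, FJM, JLM

giving chain groups C_0 ≅ Z^9, C_1 ≅ Z^27, C_2 ≅ Z^18.

∂_1: C_1 → C_0 sends each edge [p,q] (with p < q) to q − p.
As a 9×27 matrix over Z this has rank 8, with invariant factors (1,1,1,1,1,1,1,1).

The boundary map ∂_2: C_2 → C_1 sends each 2-simplex [p,q,r] to [q,r] − [p,r] + [p,q]. For instance
  ∂EGJ = GJ − EJ + EG,
  ∂ABE = BE − AE + AB.
This gives a 27×18 integer matrix of rank 18; reducing to Smith normal form yields diagonal entries (1,1,1,1,1,1,1,1,1,1,1,1,1,1,1,1,1,2).

Computing H_k = (kernel of ∂_k) / (image of ∂_{k+1}):

  H_0: rank C_0 − rank ∂_1 = 9 − 8 = 1, and the invariant factors of ∂_1 are all 1, so H_0 ≅ Z.
  H_1: rank ker ∂_1 − rank ∂_2 = (27 − 8) − 18 = 1, and ∂_2 has invariant factor 2 > 1, so H_1 ≅ Z ⊕ Z/2.
  H_2: rank ker ∂_2 − rank ∂_3 = (18 − 18) − 0 = 0, and there is no ∂_3, so H_2 ≅ 0.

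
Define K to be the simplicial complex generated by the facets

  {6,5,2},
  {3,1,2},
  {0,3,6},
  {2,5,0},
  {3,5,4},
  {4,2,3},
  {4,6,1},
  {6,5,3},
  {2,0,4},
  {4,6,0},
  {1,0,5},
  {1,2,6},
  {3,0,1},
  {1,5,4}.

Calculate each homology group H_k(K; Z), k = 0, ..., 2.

We work with the vertex ordering 0 < 1 < 2 < 3 < 4 < 5 < 6. The simplices of K, each written with vertices in increasing order, are:

  0-simplices (7): [0], [1], [2], [3], [4], [5], [6]
  1-simplices (21): [0,1], [0,2], [0,3], [0,4], [0,5], [0,6], [1,2], [1,3], [1,4], [1,5], [1,6], [2,3], [2,4], [2,5], [2,6], [3,4], [3,5], [3,6], [4,5], [4,6], [5,6]
  2-simplices (14): [0,1,3], [0,1,5], [0,2,4], [0,2,5], [0,3,6], [0,4,6], [1,2,3], [1,2,6], [1,4,5], [1,4,6], [2,3,4], [2,5,6], [3,4,5], [3,5,6]

so the chain groups are C_0 ≅ Z^7, C_1 ≅ Z^21, C_2 ≅ Z^14.

Boundary ∂_1: C_1 → C_0 maps an edge to its endpoints' difference, ∂[p,q] = q − p. For instance
  ∂[0,4] = [4] − [0].
This gives a 7×21 integer matrix of rank 6; reducing to Smith normal form yields diagonal entries (1,1,1,1,1,1).

Boundary ∂_2: C_2 → C_1 acts by ∂[p,q,r] = [q,r] − [p,r] + [p,q]. For instance
  ∂[2,3,4] = [3,4] − [2,4] + [2,3],
  ∂[1,2,6] = [2,6] − [1,6] + [1,2].
The 21×14 boundary matrix has rank 13 and Smith normal form diag(1,1,1,1,1,1,1,1,1,1,1,1,1).

Now H_k = ker ∂_k / im ∂_{k+1}, so:

  H_0: rank C_0 − rank ∂_1 = 7 − 6 = 1, and the invariant factors of ∂_1 are all 1, so H_0 ≅ Z.
  H_1: rank ker ∂_1 − rank ∂_2 = (21 − 6) − 13 = 2, and the invariant factors of ∂_2 are all 1, so H_1 ≅ Z^2.
  H_2: rank ker ∂_2 − rank ∂_3 = (14 − 13) − 0 = 1, and there is no ∂_3, so H_2 ≅ Z.

(K is a triangulation of the torus T^2.)

H_0 = Z,  H_1 = Z^2,  H_2 = Z.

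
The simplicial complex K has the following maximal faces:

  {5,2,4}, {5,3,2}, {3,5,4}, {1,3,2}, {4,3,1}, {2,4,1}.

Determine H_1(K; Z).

H_1 = 0.

Take the total order 1 < 2 < 3 < 4 < 5 on the vertex set. Then K (dimension 2) consists of the simplices:

  0-simplices (5): [1], [2], [3], [4], [5]
  1-simplices (9): [1,2], [1,3], [1,4], [2,3], [2,4], [2,5], [3,4], [3,5], [4,5]
  2-simplices (6): [1,2,3], [1,2,4], [1,3,4], [2,3,5], [2,4,5], [3,4,5]

giving chain groups C_0 ≅ Z^5, C_1 ≅ Z^9, C_2 ≅ Z^6.

The boundary map ∂_1: C_1 → C_0 maps an edge to its endpoints' difference, ∂[p,q] = q − p.
The resulting 5×9 matrix has rank 4, and its Smith normal form has invariant factors (1,1,1,1).

∂_2: C_2 → C_1 sends each 2-simplex [p,q,r] to [q,r] − [p,r] + [p,q]. For instance
  ∂[1,3,4] = [3,4] − [1,4] + [1,3],
  ∂[1,2,4] = [2,4] − [1,4] + [1,2].
The 9×6 boundary matrix has rank 5 and Smith normal form diag(1,1,1,1,1).

Reading off H_k = ker ∂_k / im ∂_{k+1}:

  H_1: rank ker ∂_1 − rank ∂_2 = (9 − 4) − 5 = 0, and the invariant factors of ∂_2 are all 1, so H_1 ≅ 0.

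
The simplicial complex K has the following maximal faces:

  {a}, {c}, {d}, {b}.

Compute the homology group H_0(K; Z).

H_0 = Z^4.

K has 4 vertices.
rank ∂_0 = 0, rank ∂_1 = 0 ⇒ b_0 = 4 − 0 − 0 = 4. So H_0 = Z^4.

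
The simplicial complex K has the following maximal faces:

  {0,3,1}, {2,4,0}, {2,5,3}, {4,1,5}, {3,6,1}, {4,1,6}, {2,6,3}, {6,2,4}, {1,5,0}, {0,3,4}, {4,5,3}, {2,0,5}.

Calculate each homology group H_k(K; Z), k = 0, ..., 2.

H_0 = Z,  H_1 = Z_2,  H_2 = 0.

Fix the vertex order 0 < 1 < 2 < 3 < 4 < 5 < 6 and write every simplex with vertices in increasing order. Then dim K = 2 and the simplices of K are:

  0-simplices (7): [0], [1], [2], [3], [4], [5], [6]
  1-simplices (18): [0,1], [0,2], [0,3], [0,4], [0,5], [1,3], [1,4], [1,5], [1,6], [2,3], [2,4], [2,5], [2,6], [3,4], [3,5], [3,6], [4,5], [4,6]
  2-simplices (12): [0,1,3], [0,1,5], [0,2,4], [0,2,5], [0,3,4], [1,3,6], [1,4,5], [1,4,6], [2,3,5], [2,3,6], [2,4,6], [3,4,5]

so the chain groups are C_0 ≅ Z^7, C_1 ≅ Z^18, C_2 ≅ Z^12.

∂_1: C_1 → C_0 sends each edge [p,q] (with p < q) to q − p. For instance
  ∂[0,3] = [3] − [0].
This gives a 7×18 integer matrix of rank 6; reducing to Smith normal form yields diagonal entries (1,1,1,1,1,1).

Boundary ∂_2: C_2 → C_1 maps a triangle to the signed sum of its edges. For instance
  ∂[1,4,5] = [4,5] − [1,5] + [1,4],
  ∂[0,2,5] = [2,5] − [0,5] + [0,2].
The 18×12 boundary matrix has rank 12 and Smith normal form diag(1,1,1,1,1,1,1,1,1,1,1,2).

Reading off H_k = ker ∂_k / im ∂_{k+1}:

  H_0: rank C_0 − rank ∂_1 = 7 − 6 = 1, and the invariant factors of ∂_1 are all 1, so H_0 = Z.
  H_1: rank ker ∂_1 − rank ∂_2 = (18 − 6) − 12 = 0, and ∂_2 has invariant factor 2 > 1, so H_1 = Z_2.
  H_2: rank ker ∂_2 − rank ∂_3 = (12 − 12) − 0 = 0, and there is no ∂_3, so H_2 = 0.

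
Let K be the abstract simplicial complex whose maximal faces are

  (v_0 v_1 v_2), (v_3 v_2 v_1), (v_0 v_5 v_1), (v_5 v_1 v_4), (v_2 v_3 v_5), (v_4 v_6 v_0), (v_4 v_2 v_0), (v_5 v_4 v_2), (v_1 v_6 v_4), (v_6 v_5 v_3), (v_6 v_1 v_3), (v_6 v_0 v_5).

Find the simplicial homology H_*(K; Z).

We work with the vertex ordering v_0 < v_1 < v_2 < v_3 < v_4 < v_5 < v_6. The simplices of K, each written with vertices in increasing order, are:

  0-simplices (7): [v_0], [v_1], [v_2], [v_3], [v_4], [v_5], [v_6]
  1-simplices (18): (18 of them)
  2-simplices (12): (12 of them)

Hence C_0 ≅ Z^7, C_1 ≅ Z^18, C_2 ≅ Z^12.

∂_1: C_1 → C_0 is given by ∂[p,q] = [q] − [p].
This gives a 7×18 integer matrix of rank 6; reducing to Smith normal form yields diagonal entries (1,1,1,1,1,1).

The boundary map ∂_2: C_2 → C_1 maps a triangle to the signed sum of its edges. For instance
  ∂[v_0,v_1,v_2] = [v_1,v_2] − [v_0,v_2] + [v_0,v_1],
  ∂[v_0,v_2,v_4] = [v_2,v_4] − [v_0,v_4] + [v_0,v_2].
As a 18×12 matrix over Z this has rank 12, with invariant factors (1,1,1,1,1,1,1,1,1,1,1,2).

From H_k ≅ ker(∂_k) / im(∂_{k+1}) we obtain:

  H_0: rank C_0 − rank ∂_1 = 7 − 6 = 1, and the invariant factors of ∂_1 are all 1, so H_0 = Z.
  H_1: rank ker ∂_1 − rank ∂_2 = (18 − 6) − 12 = 0, and ∂_2 has invariant factor 2 > 1, so H_1 = Z/2.
  H_2: rank ker ∂_2 − rank ∂_3 = (12 − 12) − 0 = 0, and there is no ∂_3, so H_2 = 0.

H_0 ≅ Z,  H_1 ≅ Z/2,  H_2 = 0.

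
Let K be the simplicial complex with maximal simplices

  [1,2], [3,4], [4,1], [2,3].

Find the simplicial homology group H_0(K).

Take the total order 1 < 2 < 3 < 4 on the vertex set. Then K (dimension 1) consists of the simplices:

  0-simplices (4): [1], [2], [3], [4]
  1-simplices (4): [1,2], [1,4], [2,3], [3,4]

Hence C_0 ≅ Z^4, C_1 ≅ Z^4.

∂_1: C_1 → C_0 sends each edge [p,q] (with p < q) to q − p. For instance
  ∂[2,3] = [3] − [2].
The resulting 4×4 matrix has rank 3, and its Smith normal form has invariant factors (1,1,1).

Reading off H_k = ker ∂_k / im ∂_{k+1}:

  H_0: rank C_0 − rank ∂_1 = 4 − 3 = 1, and the invariant factors of ∂_1 are all 1, so H_0 = Z.

H_0 ≅ Z.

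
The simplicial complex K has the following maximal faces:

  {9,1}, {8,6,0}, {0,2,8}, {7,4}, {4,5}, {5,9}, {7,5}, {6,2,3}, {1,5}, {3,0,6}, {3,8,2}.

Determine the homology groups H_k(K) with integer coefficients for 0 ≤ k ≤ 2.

We work with the vertex ordering 0 < 1 < 2 < 3 < 4 < 5 < 6 < 7 < 8 < 9. The simplices of K, each written with vertices in increasing order, are:

  0-simplices (10): [0], [1], [2], [3], [4], [5], [6], [7], [8], [9]
  1-simplices (16): [0,2], [0,3], [0,6], [0,8], [1,5], [1,9], [2,3], [2,6], [2,8], [3,6], [3,8], [4,5], [4,7], [5,7], [5,9], [6,8]
  2-simplices (5): [0,2,8], [0,3,6], [0,6,8], [2,3,6], [2,3,8]

Hence C_0 ≅ Z^10, C_1 ≅ Z^16, C_2 ≅ Z^5.

∂_1: C_1 → C_0 is given by ∂[p,q] = [q] − [p].
As a 10×16 matrix over Z this has rank 8, with invariant factors (1,1,1,1,1,1,1,1).

Boundary ∂_2: C_2 → C_1 acts by ∂[p,q,r] = [q,r] − [p,r] + [p,q]. For instance
  ∂[0,3,6] = [3,6] − [0,6] + [0,3],
  ∂[2,3,6] = [3,6] − [2,6] + [2,3].
The 16×5 boundary matrix has rank 5 and Smith normal form diag(1,1,1,1,1).

From H_k ≅ ker(∂_k) / im(∂_{k+1}) we obtain:

  H_0: rank C_0 − rank ∂_1 = 10 − 8 = 2, and the invariant factors of ∂_1 are all 1, so H_0 ≅ Z^2.
  H_1: rank ker ∂_1 − rank ∂_2 = (16 − 8) − 5 = 3, and the invariant factors of ∂_2 are all 1, so H_1 ≅ Z^3.
  H_2: rank ker ∂_2 − rank ∂_3 = (5 − 5) − 0 = 0, and there is no ∂_3, so H_2 ≅ 0.

(K is a triangulation of the disjoint union of a wedge of 2 circles and the Möbius band.)

H_0 = Z^2,  H_1 = Z^3,  H_2 = 0.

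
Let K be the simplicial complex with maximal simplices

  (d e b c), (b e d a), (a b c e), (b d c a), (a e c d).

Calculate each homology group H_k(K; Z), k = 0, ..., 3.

H_0 ≅ Z,  H_1 = 0,  H_2 = 0,  H_3 ≅ Z.

We work with the vertex ordering a < b < c < d < e. The simplices of K, each written with vertices in increasing order, are:

  0-simplices (5): a, b, c, d, e
  1-simplices (10): ab, ac, ad, ae, bc, bd, be, cd, ce, de
  2-simplices (10): abc, abd, abe, acd, ace, ade, bcd, bce, bde, cde
  3-simplices (5): abcd, abce, abde, acde, bcde

Hence C_0 ≅ Z^5, C_1 ≅ Z^10, C_2 ≅ Z^10, C_3 ≅ Z^5.

∂_1: C_1 → C_0 maps an edge to its endpoints' difference, ∂[p,q] = q − p. For instance
  ∂bd = d − b.
The resulting 5×10 matrix has rank 4, and its Smith normal form has invariant factors (1,1,1,1).

Boundary ∂_2: C_2 → C_1 maps a triangle to the signed sum of its edges. For instance
  ∂cde = de − ce + cd,
  ∂abe = be − ae + ab.
As a 10×10 matrix over Z this has rank 6, with invariant factors (1,1,1,1,1,1).

∂_3: C_3 → C_2 sends each 3-simplex σ to the alternating sum Σ_i (−1)^i (σ with its i-th vertex removed). For instance
  ∂abce = bce − ace + abe − abc,
  ∂abde = bde − ade + abe − abd.
The resulting 10×5 matrix has rank 4, and its Smith normal form has invariant factors (1,1,1,1).

Now H_k = ker ∂_k / im ∂_{k+1}, so:

  H_0: rank C_0 − rank ∂_1 = 5 − 4 = 1, and the invariant factors of ∂_1 are all 1, so H_0 ≅ Z.
  H_1: rank ker ∂_1 − rank ∂_2 = (10 − 4) − 6 = 0, and the invariant factors of ∂_2 are all 1, so H_1 ≅ 0.
  H_2: rank ker ∂_2 − rank ∂_3 = (10 − 6) − 4 = 0, and the invariant factors of ∂_3 are all 1, so H_2 ≅ 0.
  H_3: rank ker ∂_3 − rank ∂_4 = (5 − 4) − 0 = 1, and there is no ∂_4, so H_3 ≅ Z.

As a check, the Euler characteristic is 5 − 10 + 10 − 5 = 0, which agrees with 1 − 0 + 0 − 1 = 0.
(K is a triangulation of the 3-sphere S^3.)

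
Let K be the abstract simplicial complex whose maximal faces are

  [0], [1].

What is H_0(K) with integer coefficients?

H_0 ≅ Z^2.

Take the total order 0 < 1 on the vertex set. Then K (dimension 0) consists of the simplices:

  0-simplices (2): [0], [1]

giving chain groups C_0 ≅ Z^2.

Computing H_k = (kernel of ∂_k) / (image of ∂_{k+1}):

  H_0: rank C_0 − rank ∂_1 = 2 − 0 = 2, and there is no ∂_1, so H_0 ≅ Z^2.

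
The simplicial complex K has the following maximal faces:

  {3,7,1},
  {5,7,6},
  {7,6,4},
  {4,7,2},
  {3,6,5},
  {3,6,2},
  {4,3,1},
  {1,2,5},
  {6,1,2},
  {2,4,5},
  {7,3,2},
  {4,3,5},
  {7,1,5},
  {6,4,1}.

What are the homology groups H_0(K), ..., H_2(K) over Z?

Order the vertices as 1 < 2 < 3 < 4 < 5 < 6 < 7. Listing each simplex with vertices in this order, K has dimension 2 with simplices:

  0-simplices (7): [1], [2], [3], [4], [5], [6], [7]
  1-simplices (21): [1,2], [1,3], [1,4], [1,5], [1,6], [1,7], [2,3], [2,4], [2,5], [2,6], [2,7], [3,4], [3,5], [3,6], [3,7], [4,5], [4,6], [4,7], [5,6], [5,7], [6,7]
  2-simplices (14): [1,2,5], [1,2,6], [1,3,4], [1,3,7], [1,4,6], [1,5,7], [2,3,6], [2,3,7], [2,4,5], [2,4,7], [3,4,5], [3,5,6], [4,6,7], [5,6,7]

Hence C_0 ≅ Z^7, C_1 ≅ Z^21, C_2 ≅ Z^14.

Boundary ∂_1: C_1 → C_0 is given by ∂[p,q] = [q] − [p]. For instance
  ∂[1,3] = [3] − [1].
As a 7×21 matrix over Z this has rank 6, with invariant factors (1,1,1,1,1,1).

Boundary ∂_2: C_2 → C_1 sends each 2-simplex [p,q,r] to [q,r] − [p,r] + [p,q]. For instance
  ∂[2,3,6] = [3,6] − [2,6] + [2,3],
  ∂[1,4,6] = [4,6] − [1,6] + [1,4].
This gives a 21×14 integer matrix of rank 13; reducing to Smith normal form yields diagonal entries (1,1,1,1,1,1,1,1,1,1,1,1,1).

From H_k ≅ ker(∂_k) / im(∂_{k+1}) we obtain:

  H_0: rank C_0 − rank ∂_1 = 7 − 6 = 1, and the invariant factors of ∂_1 are all 1, so H_0 = Z.
  H_1: rank ker ∂_1 − rank ∂_2 = (21 − 6) − 13 = 2, and the invariant factors of ∂_2 are all 1, so H_1 = Z^2.
  H_2: rank ker ∂_2 − rank ∂_3 = (14 − 13) − 0 = 1, and there is no ∂_3, so H_2 = Z.

(K is a triangulation of the torus T^2.)

H_0 ≅ Z,  H_1 ≅ Z^2,  H_2 ≅ Z.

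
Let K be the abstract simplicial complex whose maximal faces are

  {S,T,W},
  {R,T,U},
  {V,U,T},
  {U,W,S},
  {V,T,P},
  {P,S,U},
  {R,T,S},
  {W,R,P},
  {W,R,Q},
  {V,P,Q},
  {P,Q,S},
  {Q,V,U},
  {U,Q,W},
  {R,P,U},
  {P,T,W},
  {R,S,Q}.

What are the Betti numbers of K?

Take the total order P < Q < R < S < T < U < V < W on the vertex set. Then K (dimension 2) consists of the simplices:

  0-simplices (8): P, Q, R, S, T, U, V, W
  1-simplices (24): PQ, PR, PS, PT, PU, PV, PW, QR, QS, QU, QV, QW, RS, RT, RU, RW, ST, SU, SW, TU, TV, TW, UV, UW
  2-simplices (16): PQS, PQV, PRU, PRW, PSU, PTV, PTW, QRS, QRW, QUV, QUW, RST, RTU, STW, SUW, TUV

Hence C_0 ≅ Z^8, C_1 ≅ Z^24, C_2 ≅ Z^16.

Boundary ∂_1: C_1 → C_0 is given by ∂[p,q] = [q] − [p].
As a 8×24 matrix over Z this has rank 7, with invariant factors (1,1,1,1,1,1,1).

∂_2: C_2 → C_1 sends each 2-simplex [p,q,r] to [q,r] − [p,r] + [p,q]. For instance
  ∂PQV = QV − PV + PQ,
  ∂QRS = RS − QS + QR.
As a 24×16 matrix over Z this has rank 15, with invariant factors (1,1,1,1,1,1,1,1,1,1,1,1,1,1,1).

Reading off H_k = ker ∂_k / im ∂_{k+1}:

  H_0: rank C_0 − rank ∂_1 = 8 − 7 = 1, and the invariant factors of ∂_1 are all 1, so H_0 ≅ Z.
  H_1: rank ker ∂_1 − rank ∂_2 = (24 − 7) − 15 = 2, and the invariant factors of ∂_2 are all 1, so H_1 ≅ Z^2.
  H_2: rank ker ∂_2 − rank ∂_3 = (16 − 15) − 0 = 1, and there is no ∂_3, so H_2 ≅ Z.

Hence the Betti numbers are b_0 = 1, b_1 = 2, b_2 = 1.

b_0 = 1, b_1 = 2, b_2 = 1.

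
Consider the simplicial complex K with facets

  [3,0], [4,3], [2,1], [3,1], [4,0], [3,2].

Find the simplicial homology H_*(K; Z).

H_0 ≅ Z,  H_1 ≅ Z^2.

Fix the vertex order 0 < 1 < 2 < 3 < 4 and write every simplex with vertices in increasing order. Then dim K = 1 and the simplices of K are:

  0-simplices (5): [0], [1], [2], [3], [4]
  1-simplices (6): [0,3], [0,4], [1,2], [1,3], [2,3], [3,4]

giving chain groups C_0 ≅ Z^5, C_1 ≅ Z^6.

Boundary ∂_1: C_1 → C_0 sends each edge [p,q] (with p < q) to q − p. For instance
  ∂[3,4] = [4] − [3].
As a 5×6 matrix over Z this has rank 4, with invariant factors (1,1,1,1).

Reading off H_k = ker ∂_k / im ∂_{k+1}:

  H_0: rank C_0 − rank ∂_1 = 5 − 4 = 1, and the invariant factors of ∂_1 are all 1, so H_0 ≅ Z.
  H_1: rank ker ∂_1 − rank ∂_2 = (6 − 4) − 0 = 2, and there is no ∂_2, so H_1 ≅ Z^2.

(K is a triangulation of a wedge of 2 circles.)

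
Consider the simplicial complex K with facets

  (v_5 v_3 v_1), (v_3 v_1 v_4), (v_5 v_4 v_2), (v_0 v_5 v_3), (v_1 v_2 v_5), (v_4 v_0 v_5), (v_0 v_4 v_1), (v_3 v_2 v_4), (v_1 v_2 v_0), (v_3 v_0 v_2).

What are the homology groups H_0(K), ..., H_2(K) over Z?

K has 6 vertices, 15 edges, 10 triangles.
rank ∂_0 = 0, rank ∂_1 = 5 ⇒ b_0 = 6 − 0 − 5 = 1; all invariant factors of ∂_1 are 1 so no torsion. So H_0 = Z.
rank ∂_1 = 5, rank ∂_2 = 10 ⇒ b_1 = 15 − 5 − 10 = 0; ∂_2 has invariant factor(s) [2] giving torsion. So H_1 = Z/2.
rank ∂_2 = 10, rank ∂_3 = 0 ⇒ b_2 = 10 − 10 − 0 = 0. So H_2 = 0.

H_0 = Z,  H_1 = Z/2,  H_2 = 0.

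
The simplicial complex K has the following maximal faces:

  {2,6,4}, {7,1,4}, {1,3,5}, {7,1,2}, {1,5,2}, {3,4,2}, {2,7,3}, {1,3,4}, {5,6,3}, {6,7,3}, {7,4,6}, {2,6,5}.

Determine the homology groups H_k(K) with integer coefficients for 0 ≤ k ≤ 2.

Fix the vertex order 1 < 2 < 3 < 4 < 5 < 6 < 7 and write every simplex with vertices in increasing order. Then dim K = 2 and the simplices of K are:

  0-simplices (7): [1], [2], [3], [4], [5], [6], [7]
  1-simplices (18): [1,2], [1,3], [1,4], [1,5], [1,7], [2,3], [2,4], [2,5], [2,6], [2,7], [3,4], [3,5], [3,6], [3,7], [4,6], [4,7], [5,6], [6,7]
  2-simplices (12): [1,2,5], [1,2,7], [1,3,4], [1,3,5], [1,4,7], [2,3,4], [2,3,7], [2,4,6], [2,5,6], [3,5,6], [3,6,7], [4,6,7]

so the chain groups are C_0 ≅ Z^7, C_1 ≅ Z^18, C_2 ≅ Z^12.

The boundary map ∂_1: C_1 → C_0 is given by ∂[p,q] = [q] − [p].
The resulting 7×18 matrix has rank 6, and its Smith normal form has invariant factors (1,1,1,1,1,1).

∂_2: C_2 → C_1 maps a triangle to the signed sum of its edges. For instance
  ∂[1,3,5] = [3,5] − [1,5] + [1,3],
  ∂[1,2,7] = [2,7] − [1,7] + [1,2].
The 18×12 boundary matrix has rank 12 and Smith normal form diag(1,1,1,1,1,1,1,1,1,1,1,2).

Now H_k = ker ∂_k / im ∂_{k+1}, so:

  H_0: rank C_0 − rank ∂_1 = 7 − 6 = 1, and the invariant factors of ∂_1 are all 1, so H_0 ≅ Z.
  H_1: rank ker ∂_1 − rank ∂_2 = (18 − 6) − 12 = 0, and ∂_2 has invariant factor 2 > 1, so H_1 ≅ Z/2.
  H_2: rank ker ∂_2 − rank ∂_3 = (12 − 12) − 0 = 0, and there is no ∂_3, so H_2 ≅ 0.

As a check, the Euler characteristic is 7 − 18 + 12 = 1, which agrees with 1 − 0 + 0 = 1.

H_0 = Z,  H_1 = Z/2,  H_2 = 0.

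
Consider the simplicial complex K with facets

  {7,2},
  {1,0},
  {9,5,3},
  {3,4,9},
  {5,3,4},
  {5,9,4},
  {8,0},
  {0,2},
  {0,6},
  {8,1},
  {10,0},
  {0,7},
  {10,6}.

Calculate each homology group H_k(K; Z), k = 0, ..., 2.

Order the vertices as 0 < 1 < 2 < 3 < 4 < 5 < 6 < 7 < 8 < 9 < 10. Listing each simplex with vertices in this order, K has dimension 2 with simplices:

  0-simplices (11): [0], [1], [2], [3], [4], [5], [6], [7], [8], [9], [10]
  1-simplices (15): [0,1], [0,2], [0,6], [0,7], [0,8], [0,10], [1,8], [2,7], [3,4], [3,5], [3,9], [4,5], [4,9], [5,9], [6,10]
  2-simplices (4): [3,4,5], [3,4,9], [3,5,9], [4,5,9]

giving chain groups C_0 ≅ Z^11, C_1 ≅ Z^15, C_2 ≅ Z^4.

Boundary ∂_1: C_1 → C_0 sends each edge [p,q] (with p < q) to q − p. For instance
  ∂[0,1] = [1] − [0].
As a 11×15 matrix over Z this has rank 9, with invariant factors (1,1,1,1,1,1,1,1,1).

Boundary ∂_2: C_2 → C_1 acts by ∂[p,q,r] = [q,r] − [p,r] + [p,q]. For instance
  ∂[3,5,9] = [5,9] − [3,9] + [3,5],
  ∂[4,5,9] = [5,9] − [4,9] + [4,5].
The 15×4 boundary matrix has rank 3 and Smith normal form diag(1,1,1).

Computing H_k = (kernel of ∂_k) / (image of ∂_{k+1}):

  H_0: rank C_0 − rank ∂_1 = 11 − 9 = 2, and the invariant factors of ∂_1 are all 1, so H_0 = Z^2.
  H_1: rank ker ∂_1 − rank ∂_2 = (15 − 9) − 3 = 3, and the invariant factors of ∂_2 are all 1, so H_1 = Z^3.
  H_2: rank ker ∂_2 − rank ∂_3 = (4 − 3) − 0 = 1, and there is no ∂_3, so H_2 = Z.

H_0 = Z^2,  H_1 = Z^3,  H_2 = Z.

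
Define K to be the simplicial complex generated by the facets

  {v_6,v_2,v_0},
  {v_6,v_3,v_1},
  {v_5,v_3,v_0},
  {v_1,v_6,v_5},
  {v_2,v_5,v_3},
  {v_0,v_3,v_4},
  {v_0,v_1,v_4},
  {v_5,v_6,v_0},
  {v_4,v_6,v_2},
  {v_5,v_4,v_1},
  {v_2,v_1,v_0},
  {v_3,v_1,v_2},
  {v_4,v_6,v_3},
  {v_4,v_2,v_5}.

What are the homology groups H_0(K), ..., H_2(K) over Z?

H_0 = Z,  H_1 = Z^2,  H_2 = Z.

We work with the vertex ordering v_0 < v_1 < v_2 < v_3 < v_4 < v_5 < v_6. The simplices of K, each written with vertices in increasing order, are:

  0-simplices (7): [v_0], [v_1], [v_2], [v_3], [v_4], [v_5], [v_6]
  1-simplices (21): (21 of them)
  2-simplices (14): (14 of them)

Hence C_0 ≅ Z^7, C_1 ≅ Z^21, C_2 ≅ Z^14.

Boundary ∂_1: C_1 → C_0 maps an edge to its endpoints' difference, ∂[p,q] = q − p. For instance
  ∂[v_2,v_6] = [v_6] − [v_2].
This gives a 7×21 integer matrix of rank 6; reducing to Smith normal form yields diagonal entries (1,1,1,1,1,1).

Boundary ∂_2: C_2 → C_1 acts by ∂[p,q,r] = [q,r] − [p,r] + [p,q]. For instance
  ∂[v_1,v_3,v_6] = [v_3,v_6] − [v_1,v_6] + [v_1,v_3],
  ∂[v_2,v_4,v_5] = [v_4,v_5] − [v_2,v_5] + [v_2,v_4].
As a 21×14 matrix over Z this has rank 13, with invariant factors (1,1,1,1,1,1,1,1,1,1,1,1,1).

Computing H_k = (kernel of ∂_k) / (image of ∂_{k+1}):

  H_0: rank C_0 − rank ∂_1 = 7 − 6 = 1, and the invariant factors of ∂_1 are all 1, so H_0 ≅ Z.
  H_1: rank ker ∂_1 − rank ∂_2 = (21 − 6) − 13 = 2, and the invariant factors of ∂_2 are all 1, so H_1 ≅ Z^2.
  H_2: rank ker ∂_2 − rank ∂_3 = (14 − 13) − 0 = 1, and there is no ∂_3, so H_2 ≅ Z.

As a check, the Euler characteristic is 7 − 21 + 14 = 0, which agrees with 1 − 2 + 1 = 0.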